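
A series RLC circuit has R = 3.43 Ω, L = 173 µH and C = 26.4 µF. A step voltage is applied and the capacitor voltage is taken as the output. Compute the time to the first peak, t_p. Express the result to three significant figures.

t_p ≈ 0.000286 s

For a series RLC circuit (capacitor voltage as output), ω_n = 1/√(LC) = 1/√(173 µH · 26.4 µF) = 14800 rad/s.
ζ = (R/2)·√(C/L) = (3.43/2)·√(26.4 µF/173 µH) = 0.670.
The damped frequency ω_d = ω_n√(1−ζ²) = 11000 rad/s. t_p = π/ω_d = 0.000286 s.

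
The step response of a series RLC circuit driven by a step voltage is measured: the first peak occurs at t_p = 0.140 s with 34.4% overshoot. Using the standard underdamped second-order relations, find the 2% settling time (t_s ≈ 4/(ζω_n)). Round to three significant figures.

t_s ≈ 0.525 s

From the overshoot, ζ = −ln(OS)/√(π²+ln²(OS)) = 0.322.
From t_p = π/ω_d, ω_d = π/0.140 = 22.4 rad/s, so ω_n = ω_d/√(1−ζ²) = 23.7 rad/s.
t_s ≈ 4/(ζω_n) = 4/(0.322·23.7) = 0.525 s.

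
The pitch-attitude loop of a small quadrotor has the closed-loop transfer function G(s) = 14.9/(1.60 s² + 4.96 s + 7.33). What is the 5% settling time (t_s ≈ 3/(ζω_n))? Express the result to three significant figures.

t_s ≈ 1.94 s

Dividing through by 1.60: denominator becomes s² + 3.100 s + 4.581.
So ω_n = √4.581 = 2.14 rad/s and ζ = 3.100/(2·2.14) = 0.724.
t_s ≈ 3/(ζω_n) = 1.94 s.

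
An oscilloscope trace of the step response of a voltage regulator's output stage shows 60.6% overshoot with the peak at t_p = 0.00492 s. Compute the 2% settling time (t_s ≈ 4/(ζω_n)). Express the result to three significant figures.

t_s ≈ 0.0393 s

From the overshoot, ζ = −ln(OS)/√(π²+ln²(OS)) = 0.157.
From t_p = π/ω_d, ω_d = π/0.00492 = 639 rad/s, so ω_n = ω_d/√(1−ζ²) = 647 rad/s.
t_s ≈ 4/(ζω_n) = 4/(0.157·647) = 0.0393 s.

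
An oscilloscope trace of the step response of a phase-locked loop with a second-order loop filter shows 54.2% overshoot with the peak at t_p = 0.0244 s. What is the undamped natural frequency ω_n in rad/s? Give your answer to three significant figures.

The overshoot fixes ζ = −ln(OS)/√(π²+ln²(OS)) = 0.191.
From t_p = π/ω_d, ω_d = π/0.0244 = 129 rad/s, so ω_n = ω_d/√(1−ζ²) = 131 rad/s.

ω_n ≈ 131 rad/s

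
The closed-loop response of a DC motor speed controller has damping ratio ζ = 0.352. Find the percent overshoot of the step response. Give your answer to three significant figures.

%OS ≈ 30.7%

For an underdamped second-order system, %OS = 100·exp(−πζ/√(1−ζ²)).
πζ/√(1−ζ²) = π·0.352/√(1−0.124) = 1.181, so %OS = 100·e^(−1.181) = 30.7%.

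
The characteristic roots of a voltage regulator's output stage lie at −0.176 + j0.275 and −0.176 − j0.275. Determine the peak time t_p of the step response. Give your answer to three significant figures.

t_p ≈ 11.4 s

t_p = π/ω_d with ω_d = 0.275 (the imaginary part), so t_p = 11.4 s.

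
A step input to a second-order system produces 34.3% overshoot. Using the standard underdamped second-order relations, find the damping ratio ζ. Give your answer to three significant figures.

ζ ≈ 0.322

ζ = −ln(OS)/√(π² + (ln OS)²). With OS = 0.343, ln OS = −1.070 and ζ = 1.070/3.319 = 0.322.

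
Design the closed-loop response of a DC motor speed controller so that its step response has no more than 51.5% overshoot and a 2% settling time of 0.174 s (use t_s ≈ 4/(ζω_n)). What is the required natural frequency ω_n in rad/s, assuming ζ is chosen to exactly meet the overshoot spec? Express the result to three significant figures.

ζ = −ln(OS)/√(π² + (ln OS)²). With OS = 0.515, ln OS = −0.6636 and ζ = 0.6636/3.211 = 0.207.
From t_s ≈ 4/(ζω_n): ω_n = 4/(ζ·t_s) = 4/(0.207·0.174) = 111 rad/s.

ω_n ≈ 111 rad/s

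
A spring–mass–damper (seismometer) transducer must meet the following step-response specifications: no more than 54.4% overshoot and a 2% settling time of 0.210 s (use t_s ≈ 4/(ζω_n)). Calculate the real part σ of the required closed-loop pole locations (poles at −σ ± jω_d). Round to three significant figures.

The settling-time spec alone fixes σ = ζω_n = 4/t_s = 4/0.210 = 19.0.
(Overshoot then fixes ζ = 0.190 and hence ω_d = σ·√(1−ζ²)/ζ = 98.3 rad/s.)

σ ≈ 19.0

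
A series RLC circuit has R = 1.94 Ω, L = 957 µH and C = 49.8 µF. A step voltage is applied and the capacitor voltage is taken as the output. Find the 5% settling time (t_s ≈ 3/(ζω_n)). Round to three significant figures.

t_s ≈ 0.00296 s

For a series RLC circuit (capacitor voltage as output), ω_n = 1/√(LC) = 1/√(957 µH · 49.8 µF) = 4580 rad/s.
ζ = (R/2)·√(C/L) = (1.94/2)·√(49.8 µF/957 µH) = 0.221.
t_s ≈ 3/(ζω_n) = 0.00296 s.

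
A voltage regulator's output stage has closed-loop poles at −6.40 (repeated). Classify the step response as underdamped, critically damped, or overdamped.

critically damped

Since there is a repeated negative-real pole, the response is critically damped.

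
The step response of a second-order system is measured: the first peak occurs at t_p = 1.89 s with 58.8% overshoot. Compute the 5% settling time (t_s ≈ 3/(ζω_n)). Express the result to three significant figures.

t_s ≈ 10.7 s

The overshoot fixes ζ = −ln(OS)/√(π²+ln²(OS)) = 0.167.
t_p = π/ω_d ⇒ ω_d = 1.66 rad/s; then ω_n = ω_d/√(1−ζ²) = 1.69 rad/s.
t_s ≈ 3/(ζω_n) = 3/(0.167·1.69) = 10.7 s.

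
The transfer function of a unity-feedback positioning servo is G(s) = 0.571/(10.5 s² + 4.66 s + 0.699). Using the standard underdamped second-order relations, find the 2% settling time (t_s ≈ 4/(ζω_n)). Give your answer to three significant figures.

Dividing through by 10.5: denominator becomes s² + 0.4438 s + 0.06657.
So ω_n = √0.06657 = 0.258 rad/s and ζ = 0.4438/(2·0.258) = 0.860.
t_s ≈ 4/(ζω_n) = 18.0 s.

t_s ≈ 18.0 s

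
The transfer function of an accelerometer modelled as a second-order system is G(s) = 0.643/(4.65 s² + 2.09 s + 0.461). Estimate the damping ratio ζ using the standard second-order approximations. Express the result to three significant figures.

ζ ≈ 0.714

Dividing through by 4.65: denominator becomes s² + 0.4495 s + 0.09914.
So ω_n = √0.09914 = 0.315 rad/s and ζ = 0.4495/(2·0.315) = 0.714.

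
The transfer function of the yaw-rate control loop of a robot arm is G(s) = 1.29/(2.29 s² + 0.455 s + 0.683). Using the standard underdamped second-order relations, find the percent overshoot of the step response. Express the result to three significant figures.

%OS ≈ 55.9%

Dividing through by 2.29: denominator becomes s² + 0.1987 s + 0.2983.
So ω_n = √0.2983 = 0.546 rad/s and ζ = 0.1987/(2·0.546) = 0.182.
%OS = 100·exp(−πζ/√(1−ζ²)) = 55.9%.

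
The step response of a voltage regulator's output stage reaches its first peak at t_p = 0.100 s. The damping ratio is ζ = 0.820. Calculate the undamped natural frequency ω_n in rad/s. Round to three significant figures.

ω_n ≈ 54.9 rad/s

Peak time t_p = π/ω_d, so ω_d = π/t_p = π/0.100 = 31.4 rad/s.
ω_n = ω_d/√(1−ζ²) = 31.4/√0.328 = 54.9 rad/s.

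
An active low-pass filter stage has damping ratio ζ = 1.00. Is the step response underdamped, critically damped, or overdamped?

Since ζ = 1, the system is critically damped.

critically damped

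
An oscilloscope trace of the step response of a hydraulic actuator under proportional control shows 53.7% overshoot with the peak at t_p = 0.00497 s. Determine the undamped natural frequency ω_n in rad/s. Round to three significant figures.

ω_n ≈ 644 rad/s

ζ from %OS: ζ = |ln 0.537|/√(π²+ln²0.537) = 0.194.
From t_p = π/ω_d, ω_d = π/0.00497 = 632 rad/s, so ω_n = ω_d/√(1−ζ²) = 644 rad/s.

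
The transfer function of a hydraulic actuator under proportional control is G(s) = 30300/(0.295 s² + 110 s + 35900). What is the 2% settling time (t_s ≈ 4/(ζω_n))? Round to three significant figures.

Dividing through by 0.295: denominator becomes s² + 372.9 s + 121700.
So ω_n = √121700 = 349 rad/s and ζ = 372.9/(2·349) = 0.534.
t_s ≈ 4/(ζω_n) = 0.0215 s.

t_s ≈ 0.0215 s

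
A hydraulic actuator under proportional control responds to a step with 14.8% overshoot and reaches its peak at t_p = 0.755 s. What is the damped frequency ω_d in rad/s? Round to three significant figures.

ω_d ≈ 4.16 rad/s

t_p = π/ω_d, so ω_d = π/0.755 = 4.16 rad/s.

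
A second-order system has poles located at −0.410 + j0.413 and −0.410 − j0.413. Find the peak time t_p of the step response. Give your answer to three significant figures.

t_p = π/ω_d with ω_d = 0.413 (the imaginary part), so t_p = 7.61 s.

t_p ≈ 7.61 s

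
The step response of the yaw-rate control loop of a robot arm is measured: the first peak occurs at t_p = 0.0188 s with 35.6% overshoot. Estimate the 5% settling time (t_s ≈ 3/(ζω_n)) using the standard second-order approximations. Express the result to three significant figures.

t_s ≈ 0.0546 s

From the overshoot, ζ = −ln(OS)/√(π²+ln²(OS)) = 0.312.
t_p = π/ω_d ⇒ ω_d = 167 rad/s; then ω_n = ω_d/√(1−ζ²) = 176 rad/s.
t_s ≈ 3/(ζω_n) = 3/(0.312·176) = 0.0546 s.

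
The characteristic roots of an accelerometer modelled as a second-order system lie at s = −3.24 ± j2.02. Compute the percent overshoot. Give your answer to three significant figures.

The poles are at −σ ± jω_d with σ = 3.24 and ω_d = 2.02, so ω_n = √(σ²+ω_d²) = 3.82 rad/s and ζ = σ/ω_n = 0.849.
%OS = 100 e^{−πζ/√(1−ζ²)} with ζ = 0.849 gives 0.648%.

%OS ≈ 0.648%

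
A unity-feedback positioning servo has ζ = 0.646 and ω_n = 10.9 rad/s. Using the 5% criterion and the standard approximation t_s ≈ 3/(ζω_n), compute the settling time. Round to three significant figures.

t_s ≈ 0.426 s

t_s ≈ 3/(ζω_n) = 3/(0.646 × 10.9) = 0.426 s.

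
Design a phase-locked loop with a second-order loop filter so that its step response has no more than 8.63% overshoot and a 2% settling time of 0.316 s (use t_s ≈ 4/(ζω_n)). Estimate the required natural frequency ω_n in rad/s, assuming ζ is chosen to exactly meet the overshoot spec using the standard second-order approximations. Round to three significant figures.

ω_n ≈ 20.6 rad/s

From %OS = 100·exp(−πζ/√(1−ζ²)), invert to get ζ = −ln(OS)/√(π² + ln²(OS)) with OS = 0.0863.
−ln 0.0863 = 2.450, so ζ = 2.450/√(π² + 6.002) = 0.615.
From t_s ≈ 4/(ζω_n): ω_n = 4/(ζ·t_s) = 4/(0.615·0.316) = 20.6 rad/s.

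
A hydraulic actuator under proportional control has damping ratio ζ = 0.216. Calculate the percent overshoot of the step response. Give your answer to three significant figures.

%OS ≈ 49.9%

For an underdamped second-order system, %OS = 100·exp(−πζ/√(1−ζ²)).
πζ/√(1−ζ²) = π·0.216/√(1−0.0467) = 0.6950, so %OS = 100·e^(−0.6950) = 49.9%.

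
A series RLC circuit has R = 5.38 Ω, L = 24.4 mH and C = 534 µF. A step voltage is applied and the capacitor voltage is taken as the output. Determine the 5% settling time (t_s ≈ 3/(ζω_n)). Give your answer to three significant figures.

For a series RLC circuit (capacitor voltage as output), ω_n = 1/√(LC) = 1/√(24.4 mH · 534 µF) = 277 rad/s.
ζ = (R/2)·√(C/L) = (5.38/2)·√(534 µF/24.4 mH) = 0.398.
t_s ≈ 3/(ζω_n) = 0.0272 s.

t_s ≈ 0.0272 s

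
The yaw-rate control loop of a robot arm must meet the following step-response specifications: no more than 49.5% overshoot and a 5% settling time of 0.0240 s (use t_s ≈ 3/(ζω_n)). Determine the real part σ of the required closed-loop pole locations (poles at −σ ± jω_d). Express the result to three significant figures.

The settling-time spec alone fixes σ = ζω_n = 3/t_s = 3/0.0240 = 125.
(Overshoot then fixes ζ = 0.218 and hence ω_d = σ·√(1−ζ²)/ζ = 558 rad/s.)

σ ≈ 125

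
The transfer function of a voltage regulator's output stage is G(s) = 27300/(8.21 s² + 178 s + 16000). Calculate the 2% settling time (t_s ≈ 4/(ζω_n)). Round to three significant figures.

t_s ≈ 0.369 s

Dividing through by 8.21: denominator becomes s² + 21.68 s + 1949.
So ω_n = √1949 = 44.1 rad/s and ζ = 21.68/(2·44.1) = 0.246.
t_s ≈ 4/(ζω_n) = 0.369 s.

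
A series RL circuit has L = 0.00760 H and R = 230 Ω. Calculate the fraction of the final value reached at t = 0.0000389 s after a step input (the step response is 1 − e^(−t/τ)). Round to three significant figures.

y/y_∞ ≈ 0.692

τ = L/R = 0.00760/230 = 0.0000330 s.
y(t)/y_∞ = 1 − e^(−t/τ) = 1 − e^(−0.0000389/0.0000330) = 1 − e^(−1.18) = 0.692.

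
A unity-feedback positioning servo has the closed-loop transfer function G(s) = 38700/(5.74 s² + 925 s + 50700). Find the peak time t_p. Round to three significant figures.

Dividing through by 5.74: denominator becomes s² + 161.1 s + 8833.
So ω_n = √8833 = 94.0 rad/s and ζ = 161.1/(2·94.0) = 0.857.
ω_d = ω_n√(1−ζ²) = 48.4 rad/s. t_p = π/ω_d = 0.0649 s.

t_p ≈ 0.0649 s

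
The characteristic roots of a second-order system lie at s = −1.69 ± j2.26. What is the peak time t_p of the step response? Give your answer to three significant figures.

t_p ≈ 1.39 s

t_p = π/ω_d with ω_d = 2.26 (the imaginary part), so t_p = 1.39 s.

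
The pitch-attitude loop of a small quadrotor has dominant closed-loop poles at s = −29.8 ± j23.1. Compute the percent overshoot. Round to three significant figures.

With σ = 29.8, ω_d = 23.1: ω_n = √(σ²+ω_d²) = 37.7 rad/s, ζ = σ/ω_n = 0.790.
Overshoot: exp(−π·0.790/√(1−0.790²)) = 0.0174, i.e. 1.74%.

%OS ≈ 1.74%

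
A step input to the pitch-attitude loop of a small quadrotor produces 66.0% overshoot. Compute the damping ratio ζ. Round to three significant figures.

From %OS = 100·exp(−πζ/√(1−ζ²)), invert to get ζ = −ln(OS)/√(π² + ln²(OS)) with OS = 0.660.
−ln 0.660 = 0.4155, so ζ = 0.4155/√(π² + 0.1727) = 0.131.

ζ ≈ 0.131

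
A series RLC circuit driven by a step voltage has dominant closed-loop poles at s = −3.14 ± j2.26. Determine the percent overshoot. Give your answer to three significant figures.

%OS ≈ 1.27%

|pole| = ω_n = √(3.14² + 2.26²) = 3.87 rad/s; ζ = cos θ = σ/ω_n = 0.812.
%OS = 100 e^{−πζ/√(1−ζ²)} with ζ = 0.812 gives 1.27%.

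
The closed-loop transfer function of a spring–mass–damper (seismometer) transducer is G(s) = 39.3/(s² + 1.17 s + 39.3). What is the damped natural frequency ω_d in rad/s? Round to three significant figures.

ω_d ≈ 6.24 rad/s

Comparing the denominator to s² + 2ζω_n s + ω_n²: ω_n = √39.3 = 6.27 rad/s, and 2ζω_n = 1.17 so ζ = 1.17/(2·6.27) = 0.0933.
The damped frequency ω_d = ω_n√(1−ζ²) = 6.24 rad/s.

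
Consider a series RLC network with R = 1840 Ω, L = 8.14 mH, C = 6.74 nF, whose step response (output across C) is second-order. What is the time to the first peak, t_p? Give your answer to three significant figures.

For a series RLC circuit (capacitor voltage as output), ω_n = 1/√(LC) = 1/√(8.14 mH · 6.74 nF) = 135000 rad/s.
ζ = (R/2)·√(C/L) = (1840/2)·√(6.74 nF/8.14 mH) = 0.837.
ω_d = ω_n√(1−ζ²) = 73800 rad/s. t_p = π/ω_d = 0.0000425 s.

t_p ≈ 0.0000425 s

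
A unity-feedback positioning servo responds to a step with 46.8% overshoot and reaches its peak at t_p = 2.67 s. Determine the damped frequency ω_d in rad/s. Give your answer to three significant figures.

t_p = π/ω_d, so ω_d = π/2.67 = 1.18 rad/s.

ω_d ≈ 1.18 rad/s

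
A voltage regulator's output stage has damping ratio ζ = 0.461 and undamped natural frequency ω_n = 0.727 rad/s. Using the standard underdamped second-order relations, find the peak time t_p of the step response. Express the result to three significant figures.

The damped frequency is ω_d = ω_n√(1−ζ²) = 0.727·√(1−0.213) = 0.645 rad/s.
Peak time t_p = π/ω_d = π/0.645 = 4.87 s.

t_p ≈ 4.87 s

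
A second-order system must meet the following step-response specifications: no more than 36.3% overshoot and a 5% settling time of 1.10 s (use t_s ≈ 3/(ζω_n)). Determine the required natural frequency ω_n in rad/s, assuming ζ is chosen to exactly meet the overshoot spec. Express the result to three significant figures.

Inverting the overshoot relation: ζ = |ln 0.363|/√(π² + ln²0.363) = 0.307.
Then ω_n = 3/(ζ t_s) = 3/(0.307 × 1.10) = 8.88 rad/s.

ω_n ≈ 8.88 rad/s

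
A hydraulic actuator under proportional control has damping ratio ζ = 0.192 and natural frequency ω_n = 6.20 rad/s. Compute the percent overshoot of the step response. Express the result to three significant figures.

For an underdamped second-order system, %OS = 100·exp(−πζ/√(1−ζ²)).
πζ/√(1−ζ²) = π·0.192/√(1−0.0369) = 0.6146, so %OS = 100·e^(−0.6146) = 54.1%.

%OS ≈ 54.1%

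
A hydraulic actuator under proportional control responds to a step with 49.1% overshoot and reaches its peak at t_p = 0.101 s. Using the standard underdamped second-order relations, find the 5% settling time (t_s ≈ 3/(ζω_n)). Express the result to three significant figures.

ζ from %OS: ζ = |ln 0.491|/√(π²+ln²0.491) = 0.221.
From t_p = π/ω_d, ω_d = π/0.101 = 31.1 rad/s, so ω_n = ω_d/√(1−ζ²) = 31.9 rad/s.
t_s ≈ 3/(ζω_n) = 3/(0.221·31.9) = 0.426 s.

t_s ≈ 0.426 s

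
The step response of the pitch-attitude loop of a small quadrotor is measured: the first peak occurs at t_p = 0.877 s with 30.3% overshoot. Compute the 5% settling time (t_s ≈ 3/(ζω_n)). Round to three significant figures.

t_s ≈ 2.20 s

The overshoot fixes ζ = −ln(OS)/√(π²+ln²(OS)) = 0.355.
t_p = π/ω_d ⇒ ω_d = 3.58 rad/s; then ω_n = ω_d/√(1−ζ²) = 3.83 rad/s.
t_s ≈ 3/(ζω_n) = 3/(0.355·3.83) = 2.20 s.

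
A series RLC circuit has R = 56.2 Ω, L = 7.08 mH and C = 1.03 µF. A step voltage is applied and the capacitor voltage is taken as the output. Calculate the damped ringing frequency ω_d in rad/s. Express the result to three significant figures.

ω_d ≈ 11000 rad/s

For a series RLC circuit (capacitor voltage as output), ω_n = 1/√(LC) = 1/√(7.08 mH · 1.03 µF) = 11700 rad/s.
ζ = (R/2)·√(C/L) = (56.2/2)·√(1.03 µF/7.08 mH) = 0.339.
ω_d = 11700·√(1 − 0.339²) = 11000 rad/s.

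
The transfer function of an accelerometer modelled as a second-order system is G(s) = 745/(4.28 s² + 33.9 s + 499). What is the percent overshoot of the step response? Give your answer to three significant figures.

Dividing through by 4.28: denominator becomes s² + 7.921 s + 116.6.
So ω_n = √116.6 = 10.8 rad/s and ζ = 7.921/(2·10.8) = 0.367.
%OS = 100·exp(−πζ/√(1−ζ²)) = 29.0%.

%OS ≈ 29.0%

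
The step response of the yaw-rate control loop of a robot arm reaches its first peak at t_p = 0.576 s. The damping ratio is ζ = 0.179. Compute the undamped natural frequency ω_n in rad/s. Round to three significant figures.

ω_n ≈ 5.54 rad/s

Peak time t_p = π/ω_d, so ω_d = π/t_p = π/0.576 = 5.45 rad/s.
ω_n = ω_d/√(1−ζ²) = 5.45/√0.968 = 5.54 rad/s.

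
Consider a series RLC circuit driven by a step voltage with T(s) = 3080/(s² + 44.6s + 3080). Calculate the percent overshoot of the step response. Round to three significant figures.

%OS ≈ 25.2%

Comparing the denominator to s² + 2ζω_n s + ω_n²: ω_n = √3080 = 55.5 rad/s, and 2ζω_n = 44.6 so ζ = 44.6/(2·55.5) = 0.402.
Overshoot: exp(−π·0.402/√(1−0.402²)) = 0.252, i.e. 25.2%.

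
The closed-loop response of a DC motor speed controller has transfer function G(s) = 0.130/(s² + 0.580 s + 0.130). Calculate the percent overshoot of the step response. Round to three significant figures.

Matching coefficients with s² + 2ζω_n s + ω_n² gives ω_n² = 0.130 ⇒ ω_n = 0.361 rad/s, and ζ = 0.580/(2ω_n) = 0.804.
%OS = 100·exp(−πζ/√(1−ζ²)) = 1.42%.

%OS ≈ 1.42%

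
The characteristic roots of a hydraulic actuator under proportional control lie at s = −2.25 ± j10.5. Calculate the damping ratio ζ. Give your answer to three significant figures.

|pole| = ω_n = √(2.25² + 10.5²) = 10.7 rad/s; ζ = cos θ = σ/ω_n = 0.210.

ζ ≈ 0.210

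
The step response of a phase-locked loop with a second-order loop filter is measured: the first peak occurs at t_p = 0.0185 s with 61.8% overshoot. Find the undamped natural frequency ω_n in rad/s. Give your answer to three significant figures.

ω_n ≈ 172 rad/s

The overshoot fixes ζ = −ln(OS)/√(π²+ln²(OS)) = 0.151.
t_p = π/ω_d ⇒ ω_d = 170 rad/s; then ω_n = ω_d/√(1−ζ²) = 172 rad/s.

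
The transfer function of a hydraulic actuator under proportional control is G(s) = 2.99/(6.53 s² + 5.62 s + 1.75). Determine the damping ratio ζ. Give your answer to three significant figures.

ζ ≈ 0.831

Dividing through by 6.53: denominator becomes s² + 0.8606 s + 0.2680.
So ω_n = √0.2680 = 0.518 rad/s and ζ = 0.8606/(2·0.518) = 0.831.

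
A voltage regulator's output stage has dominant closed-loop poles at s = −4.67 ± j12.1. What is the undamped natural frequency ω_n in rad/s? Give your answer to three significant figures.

|pole| = ω_n = √(4.67² + 12.1²) = 13.0 rad/s; ζ = cos θ = σ/ω_n = 0.360.

ω_n ≈ 13.0 rad/s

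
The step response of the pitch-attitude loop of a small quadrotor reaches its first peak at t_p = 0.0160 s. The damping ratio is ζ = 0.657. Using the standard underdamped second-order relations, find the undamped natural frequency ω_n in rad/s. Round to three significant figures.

Peak time t_p = π/ω_d, so ω_d = π/t_p = π/0.0160 = 196 rad/s.
ω_n = ω_d/√(1−ζ²) = 196/√0.568 = 260 rad/s.

ω_n ≈ 260 rad/s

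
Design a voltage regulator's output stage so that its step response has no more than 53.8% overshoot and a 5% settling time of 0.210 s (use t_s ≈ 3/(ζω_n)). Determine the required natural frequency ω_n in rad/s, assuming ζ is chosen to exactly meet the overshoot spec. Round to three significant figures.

ζ = −ln(OS)/√(π² + (ln OS)²). With OS = 0.538, ln OS = −0.6199 and ζ = 0.6199/3.202 = 0.194.
Then ω_n = 3/(ζ t_s) = 3/(0.194 × 0.210) = 73.8 rad/s.

ω_n ≈ 73.8 rad/s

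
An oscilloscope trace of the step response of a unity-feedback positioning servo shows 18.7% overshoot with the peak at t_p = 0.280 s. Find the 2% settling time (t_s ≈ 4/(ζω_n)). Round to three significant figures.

ζ from %OS: ζ = |ln 0.187|/√(π²+ln²0.187) = 0.471.
t_p = π/ω_d ⇒ ω_d = 11.2 rad/s; then ω_n = ω_d/√(1−ζ²) = 12.7 rad/s.
t_s ≈ 4/(ζω_n) = 4/(0.471·12.7) = 0.668 s.

t_s ≈ 0.668 s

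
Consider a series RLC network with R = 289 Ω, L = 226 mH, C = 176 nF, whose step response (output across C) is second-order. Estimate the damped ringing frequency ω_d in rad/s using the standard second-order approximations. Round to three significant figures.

ω_d ≈ 4970 rad/s

For a series RLC circuit (capacitor voltage as output), ω_n = 1/√(LC) = 1/√(226 mH · 176 nF) = 5010 rad/s.
ζ = (R/2)·√(C/L) = (289/2)·√(176 nF/226 mH) = 0.128.
ω_d = 5010·√(1 − 0.128²) = 4970 rad/s.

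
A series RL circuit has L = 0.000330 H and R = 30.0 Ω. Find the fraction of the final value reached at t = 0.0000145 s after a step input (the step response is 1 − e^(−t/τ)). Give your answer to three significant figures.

τ = L/R = 0.000330/30.0 = 0.0000110 s.
y(t)/y_∞ = 1 − e^(−t/τ) = 1 − e^(−0.0000145/0.0000110) = 1 − e^(−1.32) = 0.732.

y/y_∞ ≈ 0.732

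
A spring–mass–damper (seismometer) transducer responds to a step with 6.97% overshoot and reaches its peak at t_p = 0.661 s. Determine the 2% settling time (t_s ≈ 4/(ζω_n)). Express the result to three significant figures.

t_s ≈ 0.993 s

ζ from %OS: ζ = |ln 0.0697|/√(π²+ln²0.0697) = 0.647.
t_p = π/ω_d ⇒ ω_d = 4.75 rad/s; then ω_n = ω_d/√(1−ζ²) = 6.23 rad/s.
t_s ≈ 4/(ζω_n) = 4/(0.647·6.23) = 0.993 s.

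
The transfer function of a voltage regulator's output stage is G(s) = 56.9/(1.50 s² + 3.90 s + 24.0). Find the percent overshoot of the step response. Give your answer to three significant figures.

%OS ≈ 34.0%

Dividing through by 1.50: denominator becomes s² + 2.600 s + 16.00.
So ω_n = √16.00 = 4.00 rad/s and ζ = 2.600/(2·4.00) = 0.325.
Overshoot: exp(−π·0.325/√(1−0.325²)) = 0.340, i.e. 34.0%.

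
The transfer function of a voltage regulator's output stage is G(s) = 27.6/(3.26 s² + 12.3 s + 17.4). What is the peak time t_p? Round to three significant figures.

Dividing through by 3.26: denominator becomes s² + 3.773 s + 5.337.
So ω_n = √5.337 = 2.31 rad/s and ζ = 3.773/(2·2.31) = 0.817.
ω_d = 2.31·√(1 − 0.817²) = 1.33 rad/s. t_p = π/ω_d = 2.36 s.

t_p ≈ 2.36 s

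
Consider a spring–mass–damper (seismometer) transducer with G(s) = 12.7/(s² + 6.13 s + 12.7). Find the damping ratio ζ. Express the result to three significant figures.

ζ ≈ 0.860

ω_n = √12.7 = 3.56 rad/s; ζ = 6.13/(2·3.56) = 0.860.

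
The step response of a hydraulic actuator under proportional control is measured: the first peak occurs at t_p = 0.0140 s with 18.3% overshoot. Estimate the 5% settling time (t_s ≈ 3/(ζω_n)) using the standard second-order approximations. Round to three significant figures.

ζ from %OS: ζ = |ln 0.183|/√(π²+ln²0.183) = 0.476.
From t_p = π/ω_d, ω_d = π/0.0140 = 224 rad/s, so ω_n = ω_d/√(1−ζ²) = 255 rad/s.
t_s ≈ 3/(ζω_n) = 3/(0.476·255) = 0.0247 s.

t_s ≈ 0.0247 s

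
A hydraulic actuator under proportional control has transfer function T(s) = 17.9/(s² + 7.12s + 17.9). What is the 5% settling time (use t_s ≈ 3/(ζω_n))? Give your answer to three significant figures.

t_s ≈ 0.843 s

Matching coefficients with s² + 2ζω_n s + ω_n² gives ω_n² = 17.9 ⇒ ω_n = 4.23 rad/s, and ζ = 7.12/(2ω_n) = 0.841.
t_s ≈ 3/(ζω_n) = 3/(0.841·4.23) = 0.843 s.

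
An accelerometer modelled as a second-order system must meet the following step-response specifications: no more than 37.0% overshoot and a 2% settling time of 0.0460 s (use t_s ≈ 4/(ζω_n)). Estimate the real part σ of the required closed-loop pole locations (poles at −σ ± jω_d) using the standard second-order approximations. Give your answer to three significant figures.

σ ≈ 87.0

The settling-time spec alone fixes σ = ζω_n = 4/t_s = 4/0.0460 = 87.0.
(Overshoot then fixes ζ = 0.302 and hence ω_d = σ·√(1−ζ²)/ζ = 275 rad/s.)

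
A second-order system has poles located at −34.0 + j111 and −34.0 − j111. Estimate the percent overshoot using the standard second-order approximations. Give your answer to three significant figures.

With σ = 34.0, ω_d = 111: ω_n = √(σ²+ω_d²) = 116 rad/s, ζ = σ/ω_n = 0.293.
%OS = 100 e^{−πζ/√(1−ζ²)} with ζ = 0.293 gives 38.2%.

%OS ≈ 38.2%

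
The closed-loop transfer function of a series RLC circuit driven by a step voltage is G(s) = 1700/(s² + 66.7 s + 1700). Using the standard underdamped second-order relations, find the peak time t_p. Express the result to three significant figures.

t_p ≈ 0.130 s

ω_n = √1700 = 41.2 rad/s; ζ = 66.7/(2·41.2) = 0.809.
ω_d = ω_n√(1−ζ²) = 24.2 rad/s. Then t_p = π/ω_d = 0.130 s.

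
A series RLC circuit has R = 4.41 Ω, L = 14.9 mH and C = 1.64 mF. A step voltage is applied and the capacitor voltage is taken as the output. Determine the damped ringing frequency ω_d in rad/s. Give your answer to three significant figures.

For a series RLC circuit (capacitor voltage as output), ω_n = 1/√(LC) = 1/√(14.9 mH · 1.64 mF) = 202 rad/s.
ζ = (R/2)·√(C/L) = (4.41/2)·√(1.64 mF/14.9 mH) = 0.732.
ω_d = ω_n√(1−ζ²) = 138 rad/s.

ω_d ≈ 138 rad/s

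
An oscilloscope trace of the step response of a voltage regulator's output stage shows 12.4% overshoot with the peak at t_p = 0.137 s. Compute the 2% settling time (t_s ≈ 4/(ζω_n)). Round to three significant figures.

ζ from %OS: ζ = |ln 0.124|/√(π²+ln²0.124) = 0.553.
From t_p = π/ω_d, ω_d = π/0.137 = 22.9 rad/s, so ω_n = ω_d/√(1−ζ²) = 27.5 rad/s.
t_s ≈ 4/(ζω_n) = 4/(0.553·27.5) = 0.263 s.

t_s ≈ 0.263 s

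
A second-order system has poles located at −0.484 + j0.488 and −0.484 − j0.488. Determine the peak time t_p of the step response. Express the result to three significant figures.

t_p ≈ 6.44 s

t_p = π/ω_d with ω_d = 0.488 (the imaginary part), so t_p = 6.44 s.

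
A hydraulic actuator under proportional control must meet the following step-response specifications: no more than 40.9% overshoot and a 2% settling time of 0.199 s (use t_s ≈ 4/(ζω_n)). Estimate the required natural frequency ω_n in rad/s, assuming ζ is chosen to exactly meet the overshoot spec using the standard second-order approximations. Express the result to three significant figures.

From %OS = 100·exp(−πζ/√(1−ζ²)), invert to get ζ = −ln(OS)/√(π² + ln²(OS)) with OS = 0.409.
−ln 0.409 = 0.8940, so ζ = 0.8940/√(π² + 0.7993) = 0.274.
Then ω_n = 4/(ζ t_s) = 4/(0.274 × 0.199) = 73.4 rad/s.

ω_n ≈ 73.4 rad/s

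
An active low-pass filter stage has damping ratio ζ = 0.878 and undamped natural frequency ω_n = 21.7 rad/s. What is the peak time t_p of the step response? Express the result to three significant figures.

The damped frequency is ω_d = ω_n√(1−ζ²) = 21.7·√(1−0.771) = 10.4 rad/s.
Peak time t_p = π/ω_d = π/10.4 = 0.302 s.

t_p ≈ 0.302 s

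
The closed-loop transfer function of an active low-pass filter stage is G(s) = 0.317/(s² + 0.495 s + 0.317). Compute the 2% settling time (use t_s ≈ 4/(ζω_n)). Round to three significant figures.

Comparing the denominator to s² + 2ζω_n s + ω_n²: ω_n = √0.317 = 0.563 rad/s, and 2ζω_n = 0.495 so ζ = 0.495/(2·0.563) = 0.440.
t_s ≈ 4/(ζω_n) = 4/(0.440·0.563) = 16.2 s.

t_s ≈ 16.2 s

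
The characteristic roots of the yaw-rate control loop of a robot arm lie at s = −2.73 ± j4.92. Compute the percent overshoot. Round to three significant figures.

With σ = 2.73, ω_d = 4.92: ω_n = √(σ²+ω_d²) = 5.63 rad/s, ζ = σ/ω_n = 0.485.
%OS = 100·exp(−πζ/√(1−ζ²)) = 17.5%.

%OS ≈ 17.5%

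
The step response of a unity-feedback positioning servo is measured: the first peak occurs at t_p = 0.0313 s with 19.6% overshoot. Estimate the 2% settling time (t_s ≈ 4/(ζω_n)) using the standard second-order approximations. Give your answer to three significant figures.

From the overshoot, ζ = −ln(OS)/√(π²+ln²(OS)) = 0.460.
t_p = π/ω_d ⇒ ω_d = 100 rad/s; then ω_n = ω_d/√(1−ζ²) = 113 rad/s.
t_s ≈ 4/(ζω_n) = 4/(0.460·113) = 0.0768 s.

t_s ≈ 0.0768 s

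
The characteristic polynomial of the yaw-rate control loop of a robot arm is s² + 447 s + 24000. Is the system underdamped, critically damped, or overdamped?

overdamped

a² − 4b = 100000 > 0 (two distinct real roots); the system is overdamped.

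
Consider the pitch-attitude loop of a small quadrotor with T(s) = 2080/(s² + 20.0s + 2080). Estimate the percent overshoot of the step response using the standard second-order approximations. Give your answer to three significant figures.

ω_n = √2080 = 45.6 rad/s; ζ = 20.0/(2·45.6) = 0.219.
%OS = 100 e^{−πζ/√(1−ζ²)} with ζ = 0.219 gives 49.4%.

%OS ≈ 49.4%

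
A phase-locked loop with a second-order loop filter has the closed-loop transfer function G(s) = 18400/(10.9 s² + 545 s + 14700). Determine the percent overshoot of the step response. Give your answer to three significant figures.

Dividing through by 10.9: denominator becomes s² + 50.00 s + 1349.
So ω_n = √1349 = 36.7 rad/s and ζ = 50.00/(2·36.7) = 0.681.
Overshoot: exp(−π·0.681/√(1−0.681²)) = 0.0540, i.e. 5.40%.

%OS ≈ 5.40%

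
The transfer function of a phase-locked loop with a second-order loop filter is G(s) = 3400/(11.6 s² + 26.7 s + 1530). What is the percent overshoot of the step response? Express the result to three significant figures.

%OS ≈ 72.9%

Dividing through by 11.6: denominator becomes s² + 2.302 s + 131.9.
So ω_n = √131.9 = 11.5 rad/s and ζ = 2.302/(2·11.5) = 0.100.
%OS = 100·exp(−πζ/√(1−ζ²)) = 72.9%.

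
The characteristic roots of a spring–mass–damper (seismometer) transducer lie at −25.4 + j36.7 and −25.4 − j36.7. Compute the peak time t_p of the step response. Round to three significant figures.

t_p = π/ω_d with ω_d = 36.7 (the imaginary part), so t_p = 0.0856 s.

t_p ≈ 0.0856 s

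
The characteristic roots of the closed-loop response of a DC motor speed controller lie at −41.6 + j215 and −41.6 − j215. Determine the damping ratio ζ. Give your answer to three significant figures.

ζ ≈ 0.190

|pole| = ω_n = √(41.6² + 215²) = 219 rad/s; ζ = cos θ = σ/ω_n = 0.190.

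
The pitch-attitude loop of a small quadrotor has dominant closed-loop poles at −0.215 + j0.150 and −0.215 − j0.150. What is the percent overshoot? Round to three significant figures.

The poles are at −σ ± jω_d with σ = 0.215 and ω_d = 0.150, so ω_n = √(σ²+ω_d²) = 0.262 rad/s and ζ = σ/ω_n = 0.820.
%OS = 100 e^{−πζ/√(1−ζ²)} with ζ = 0.820 gives 1.11%.

%OS ≈ 1.11%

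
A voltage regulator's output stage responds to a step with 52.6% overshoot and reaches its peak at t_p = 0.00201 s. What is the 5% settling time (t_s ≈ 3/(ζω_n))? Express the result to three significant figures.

From the overshoot, ζ = −ln(OS)/√(π²+ln²(OS)) = 0.200.
t_p = π/ω_d ⇒ ω_d = 1560 rad/s; then ω_n = ω_d/√(1−ζ²) = 1600 rad/s.
t_s ≈ 3/(ζω_n) = 3/(0.200·1600) = 0.00939 s.

t_s ≈ 0.00939 s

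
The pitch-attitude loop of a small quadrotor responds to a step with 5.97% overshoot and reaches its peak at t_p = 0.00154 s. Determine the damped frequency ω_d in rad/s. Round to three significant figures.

t_p = π/ω_d, so ω_d = π/0.00154 = 2040 rad/s.

ω_d ≈ 2040 rad/s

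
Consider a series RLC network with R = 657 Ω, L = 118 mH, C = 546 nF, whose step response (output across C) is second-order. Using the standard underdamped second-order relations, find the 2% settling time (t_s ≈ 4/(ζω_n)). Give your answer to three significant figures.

For a series RLC circuit (capacitor voltage as output), ω_n = 1/√(LC) = 1/√(118 mH · 546 nF) = 3940 rad/s.
ζ = (R/2)·√(C/L) = (657/2)·√(546 nF/118 mH) = 0.707.
t_s ≈ 4/(ζω_n) = 0.00144 s.

t_s ≈ 0.00144 s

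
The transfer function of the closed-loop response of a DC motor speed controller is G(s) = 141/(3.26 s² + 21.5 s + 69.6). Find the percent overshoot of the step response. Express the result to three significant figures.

Dividing through by 3.26: denominator becomes s² + 6.595 s + 21.35.
So ω_n = √21.35 = 4.62 rad/s and ζ = 6.595/(2·4.62) = 0.714.
%OS = 100 e^{−πζ/√(1−ζ²)} with ζ = 0.714 gives 4.07%.

%OS ≈ 4.07%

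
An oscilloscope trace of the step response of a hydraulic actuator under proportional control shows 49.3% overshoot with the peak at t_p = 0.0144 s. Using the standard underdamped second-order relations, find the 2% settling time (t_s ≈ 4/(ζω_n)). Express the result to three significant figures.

t_s ≈ 0.0814 s

From the overshoot, ζ = −ln(OS)/√(π²+ln²(OS)) = 0.220.
From t_p = π/ω_d, ω_d = π/0.0144 = 218 rad/s, so ω_n = ω_d/√(1−ζ²) = 224 rad/s.
t_s ≈ 4/(ζω_n) = 4/(0.220·224) = 0.0814 s.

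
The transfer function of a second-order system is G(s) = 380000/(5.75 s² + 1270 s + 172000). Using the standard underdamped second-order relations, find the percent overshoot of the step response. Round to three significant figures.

Dividing through by 5.75: denominator becomes s² + 220.9 s + 29910.
So ω_n = √29910 = 173 rad/s and ζ = 220.9/(2·173) = 0.639.
Overshoot: exp(−π·0.639/√(1−0.639²)) = 0.0738, i.e. 7.38%.

%OS ≈ 7.38%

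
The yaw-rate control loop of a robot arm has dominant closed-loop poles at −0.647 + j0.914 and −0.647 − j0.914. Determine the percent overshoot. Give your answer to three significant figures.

With σ = 0.647, ω_d = 0.914: ω_n = √(σ²+ω_d²) = 1.12 rad/s, ζ = σ/ω_n = 0.578.
Overshoot: exp(−π·0.578/√(1−0.578²)) = 0.108, i.e. 10.8%.

%OS ≈ 10.8%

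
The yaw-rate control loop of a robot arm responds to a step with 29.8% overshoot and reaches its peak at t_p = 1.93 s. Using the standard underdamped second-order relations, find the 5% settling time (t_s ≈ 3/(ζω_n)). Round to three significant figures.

ζ from %OS: ζ = |ln 0.298|/√(π²+ln²0.298) = 0.360.
From t_p = π/ω_d, ω_d = π/1.93 = 1.63 rad/s, so ω_n = ω_d/√(1−ζ²) = 1.74 rad/s.
t_s ≈ 3/(ζω_n) = 3/(0.360·1.74) = 4.78 s.

t_s ≈ 4.78 s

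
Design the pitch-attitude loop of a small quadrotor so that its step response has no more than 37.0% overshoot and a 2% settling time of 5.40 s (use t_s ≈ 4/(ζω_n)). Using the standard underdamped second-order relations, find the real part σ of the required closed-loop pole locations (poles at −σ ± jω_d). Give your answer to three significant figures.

The settling-time spec alone fixes σ = ζω_n = 4/t_s = 4/5.40 = 0.741.
(Overshoot then fixes ζ = 0.302 and hence ω_d = σ·√(1−ζ²)/ζ = 2.34 rad/s.)

σ ≈ 0.741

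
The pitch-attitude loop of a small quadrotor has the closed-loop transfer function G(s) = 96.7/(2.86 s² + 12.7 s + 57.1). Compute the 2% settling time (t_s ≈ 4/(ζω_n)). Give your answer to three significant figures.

Dividing through by 2.86: denominator becomes s² + 4.441 s + 19.97.
So ω_n = √19.97 = 4.47 rad/s and ζ = 4.441/(2·4.47) = 0.497.
t_s ≈ 4/(ζω_n) = 1.80 s.

t_s ≈ 1.80 s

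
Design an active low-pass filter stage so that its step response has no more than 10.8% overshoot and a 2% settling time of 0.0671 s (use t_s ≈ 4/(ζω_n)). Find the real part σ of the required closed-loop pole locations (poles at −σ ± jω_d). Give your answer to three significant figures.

σ ≈ 59.6

The settling-time spec alone fixes σ = ζω_n = 4/t_s = 4/0.0671 = 59.6.
(Overshoot then fixes ζ = 0.578 and hence ω_d = σ·√(1−ζ²)/ζ = 84.1 rad/s.)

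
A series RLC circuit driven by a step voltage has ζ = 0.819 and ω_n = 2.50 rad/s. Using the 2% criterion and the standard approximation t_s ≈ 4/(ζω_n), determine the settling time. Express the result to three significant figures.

t_s ≈ 1.95 s

t_s ≈ 4/(ζω_n) = 4/(0.819 × 2.50) = 1.95 s.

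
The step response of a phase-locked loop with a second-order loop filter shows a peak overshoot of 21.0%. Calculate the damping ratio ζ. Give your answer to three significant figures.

ζ ≈ 0.445

Inverting the overshoot relation: ζ = |ln 0.210|/√(π² + ln²0.210) = 0.445.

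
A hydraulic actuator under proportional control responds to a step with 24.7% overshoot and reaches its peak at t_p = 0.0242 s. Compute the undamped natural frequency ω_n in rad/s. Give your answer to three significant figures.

ω_n ≈ 142 rad/s

The overshoot fixes ζ = −ln(OS)/√(π²+ln²(OS)) = 0.407.
From t_p = π/ω_d, ω_d = π/0.0242 = 130 rad/s, so ω_n = ω_d/√(1−ζ²) = 142 rad/s.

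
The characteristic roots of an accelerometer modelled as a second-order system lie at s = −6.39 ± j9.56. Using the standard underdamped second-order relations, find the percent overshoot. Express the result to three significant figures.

With σ = 6.39, ω_d = 9.56: ω_n = √(σ²+ω_d²) = 11.5 rad/s, ζ = σ/ω_n = 0.556.
%OS = 100 e^{−πζ/√(1−ζ²)} with ζ = 0.556 gives 12.2%.

%OS ≈ 12.2%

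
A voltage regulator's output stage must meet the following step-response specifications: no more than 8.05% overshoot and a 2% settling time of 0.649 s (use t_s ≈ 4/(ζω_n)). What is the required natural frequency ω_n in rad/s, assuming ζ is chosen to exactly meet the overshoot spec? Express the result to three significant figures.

ζ = −ln(OS)/√(π² + (ln OS)²). With OS = 0.0805, ln OS = −2.519 and ζ = 2.519/4.027 = 0.626.
From t_s ≈ 4/(ζω_n): ω_n = 4/(ζ·t_s) = 4/(0.626·0.649) = 9.85 rad/s.

ω_n ≈ 9.85 rad/s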